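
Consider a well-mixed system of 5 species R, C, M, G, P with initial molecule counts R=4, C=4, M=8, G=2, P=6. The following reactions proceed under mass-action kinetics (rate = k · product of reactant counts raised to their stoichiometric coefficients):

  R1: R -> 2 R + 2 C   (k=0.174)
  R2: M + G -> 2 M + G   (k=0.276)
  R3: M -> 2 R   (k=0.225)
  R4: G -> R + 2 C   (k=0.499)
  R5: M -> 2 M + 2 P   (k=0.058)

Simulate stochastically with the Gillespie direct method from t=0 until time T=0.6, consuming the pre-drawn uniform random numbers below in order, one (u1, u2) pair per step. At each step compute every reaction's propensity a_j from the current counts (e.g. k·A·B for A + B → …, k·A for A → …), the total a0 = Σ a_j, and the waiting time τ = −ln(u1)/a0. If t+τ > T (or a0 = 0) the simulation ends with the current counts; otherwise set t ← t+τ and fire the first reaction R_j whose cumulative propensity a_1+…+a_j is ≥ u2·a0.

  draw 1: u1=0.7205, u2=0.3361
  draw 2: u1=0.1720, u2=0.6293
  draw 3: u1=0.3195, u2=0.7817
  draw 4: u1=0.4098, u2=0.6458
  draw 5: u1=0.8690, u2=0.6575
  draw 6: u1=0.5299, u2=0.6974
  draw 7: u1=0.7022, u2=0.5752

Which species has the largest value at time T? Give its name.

Dominant species at T: R

t=0.000: R=4 C=4 M=8 G=2 P=6
Draw 1: a1=0.696, a2=4.416, a3=1.800, a4=0.998, a5=0.464, a0=8.374; τ=−ln(0.7205)/8.374=0.039 → t=0.039; u2·a0=0.3361·8.374=2.815; a1=0.696 < 2.815 ≤ a1+a2=5.112 → R2 fires; R=4 C=4 M=9 G=2 P=6
Draw 2: a1=0.696, a2=4.968, a3=2.025, a4=0.998, a5=0.522, a0=9.209; τ=−ln(0.1720)/9.209=0.191 → t=0.230; u2·a0=0.6293·9.209=5.795; a1+a2=5.664 < 5.795 ≤ a1+…+a3=7.689 → R3 fires; R=6 C=4 M=8 G=2 P=6
Draw 3: a1=1.044, a2=4.416, a3=1.800, a4=0.998, a5=0.464, a0=8.722; τ=−ln(0.3195)/8.722=0.131 → t=0.361; u2·a0=0.7817·8.722=6.818; a1+a2=5.460 < 6.818 ≤ a1+…+a3=7.260 → R3 fires; R=8 C=4 M=7 G=2 P=6
Draw 4: a1=1.392, a2=3.864, a3=1.575, a4=0.998, a5=0.406, a0=8.235; τ=−ln(0.4098)/8.235=0.108 → t=0.469; u2·a0=0.6458·8.235=5.318; a1+a2=5.256 < 5.318 ≤ a1+…+a3=6.831 → R3 fires; R=10 C=4 M=6 G=2 P=6
Draw 5: a1=1.740, a2=3.312, a3=1.350, a4=0.998, a5=0.348, a0=7.748; τ=−ln(0.8690)/7.748=0.018 → t=0.488; u2·a0=0.6575·7.748=5.094; a1+a2=5.052 < 5.094 ≤ a1+…+a3=6.402 → R3 fires; R=12 C=4 M=5 G=2 P=6
Draw 6: a1=2.088, a2=2.760, a3=1.125, a4=0.998, a5=0.290, a0=7.261; τ=−ln(0.5299)/7.261=0.087 → t=0.575; u2·a0=0.6974·7.261=5.064; a1+a2=4.848 < 5.064 ≤ a1+…+a3=5.973 → R3 fires; R=14 C=4 M=4 G=2 P=6
Draw 7: a1=2.436, a2=2.208, a3=0.900, a4=0.998, a5=0.232, a0=6.774; τ=−ln(0.7022)/6.774=0.052 → t=0.627 > T=0.6: stop.
At T=0.6: R=14 C=4 M=4 G=2 P=6; the largest is R.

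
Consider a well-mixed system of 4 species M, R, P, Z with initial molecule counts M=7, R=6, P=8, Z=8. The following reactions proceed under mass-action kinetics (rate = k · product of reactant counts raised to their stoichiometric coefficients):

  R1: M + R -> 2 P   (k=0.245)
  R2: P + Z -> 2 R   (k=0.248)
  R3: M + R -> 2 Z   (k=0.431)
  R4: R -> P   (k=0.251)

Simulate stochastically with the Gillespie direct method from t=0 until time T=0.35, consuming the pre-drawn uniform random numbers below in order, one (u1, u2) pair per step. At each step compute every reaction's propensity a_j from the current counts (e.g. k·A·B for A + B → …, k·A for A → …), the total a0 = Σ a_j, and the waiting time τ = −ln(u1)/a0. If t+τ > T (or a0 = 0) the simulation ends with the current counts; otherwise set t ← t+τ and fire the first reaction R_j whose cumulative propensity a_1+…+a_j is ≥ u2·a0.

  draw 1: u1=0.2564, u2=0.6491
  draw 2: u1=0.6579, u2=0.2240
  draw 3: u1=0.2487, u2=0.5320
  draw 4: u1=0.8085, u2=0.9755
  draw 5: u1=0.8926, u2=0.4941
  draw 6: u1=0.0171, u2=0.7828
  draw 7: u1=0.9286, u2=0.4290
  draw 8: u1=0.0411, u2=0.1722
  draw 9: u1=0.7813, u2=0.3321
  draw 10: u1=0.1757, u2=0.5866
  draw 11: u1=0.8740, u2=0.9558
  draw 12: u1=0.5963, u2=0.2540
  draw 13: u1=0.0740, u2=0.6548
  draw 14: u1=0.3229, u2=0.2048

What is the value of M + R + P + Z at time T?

Check how each reaction changes W = M + R + P + Z (weight of products minus weight of reactants):
R1: M + R -> 2 P: (1·2) − (1·1 + 1·1) = 2 − 2 = 0
R2: P + Z -> 2 R: (1·2) − (1·1 + 1·1) = 2 − 2 = 0
R3: M + R -> 2 Z: (1·2) − (1·1 + 1·1) = 2 − 2 = 0
R4: R -> P: (1·1) − (1·1) = 1 − 1 = 0
Every reaction leaves W unchanged, so W is conserved and no simulation is needed: W(T) = W(0) = 7 + 6 + 8 + 8 = 29

Value at T = 29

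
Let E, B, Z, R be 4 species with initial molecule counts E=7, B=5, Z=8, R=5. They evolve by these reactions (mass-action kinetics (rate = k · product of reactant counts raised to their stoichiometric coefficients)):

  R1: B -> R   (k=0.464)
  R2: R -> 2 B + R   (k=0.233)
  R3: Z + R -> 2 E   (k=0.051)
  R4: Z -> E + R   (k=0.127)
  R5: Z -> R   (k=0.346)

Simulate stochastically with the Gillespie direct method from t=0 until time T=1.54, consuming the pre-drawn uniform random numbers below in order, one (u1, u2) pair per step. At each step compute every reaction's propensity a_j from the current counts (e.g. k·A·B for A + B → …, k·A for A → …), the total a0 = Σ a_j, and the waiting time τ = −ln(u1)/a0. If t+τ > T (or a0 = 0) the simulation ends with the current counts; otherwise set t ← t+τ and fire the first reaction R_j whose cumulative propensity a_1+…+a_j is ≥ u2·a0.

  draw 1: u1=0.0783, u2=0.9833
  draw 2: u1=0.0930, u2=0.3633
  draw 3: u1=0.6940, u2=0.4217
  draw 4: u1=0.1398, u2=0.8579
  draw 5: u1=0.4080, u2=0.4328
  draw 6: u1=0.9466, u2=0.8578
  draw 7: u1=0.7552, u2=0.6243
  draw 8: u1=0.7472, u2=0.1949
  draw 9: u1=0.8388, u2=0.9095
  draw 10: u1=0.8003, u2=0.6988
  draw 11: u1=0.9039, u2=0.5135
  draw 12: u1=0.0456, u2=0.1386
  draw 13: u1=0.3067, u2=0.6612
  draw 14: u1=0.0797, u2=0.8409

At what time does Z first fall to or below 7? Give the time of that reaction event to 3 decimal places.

t=0.000: E=7 B=5 Z=8 R=5
Draw 1: a1=2.320, a2=1.165, a3=2.040, a4=1.016, a5=2.768, a0=9.309; τ=−ln(0.0783)/9.309=0.274 → t=0.274; u2·a0=0.9833·9.309=9.154; a1+…+a4=6.541 < 9.154 ≤ a1+…+a5=9.309 → R5 fires; E=7 B=5 Z=7 R=6
Draw 2: a1=2.320, a2=1.398, a3=2.142, a4=0.889, a5=2.422, a0=9.171; τ=−ln(0.0930)/9.171=0.259 → t=0.533; u2·a0=0.3633·9.171=3.332; a1=2.320 < 3.332 ≤ a1+a2=3.718 → R2 fires; E=7 B=7 Z=7 R=6
Draw 3: a1=3.248, a2=1.398, a3=2.142, a4=0.889, a5=2.422, a0=10.099; τ=−ln(0.6940)/10.099=0.036 → t=0.569; u2·a0=0.4217·10.099=4.259; a1=3.248 < 4.259 ≤ a1+a2=4.646 → R2 fires; E=7 B=9 Z=7 R=6
Draw 4: a1=4.176, a2=1.398, a3=2.142, a4=0.889, a5=2.422, a0=11.027; τ=−ln(0.1398)/11.027=0.178 → t=0.747; u2·a0=0.8579·11.027=9.460; a1+…+a4=8.605 < 9.460 ≤ a1+…+a5=11.027 → R5 fires; E=7 B=9 Z=6 R=7
Draw 5: a1=4.176, a2=1.631, a3=2.142, a4=0.762, a5=2.076, a0=10.787; τ=−ln(0.4080)/10.787=0.083 → t=0.830; u2·a0=0.4328·10.787=4.669; a1=4.176 < 4.669 ≤ a1+a2=5.807 → R2 fires; E=7 B=11 Z=6 R=7
Draw 6: a1=5.104, a2=1.631, a3=2.142, a4=0.762, a5=2.076, a0=11.715; τ=−ln(0.9466)/11.715=0.005 → t=0.835; u2·a0=0.8578·11.715=10.049; a1+…+a4=9.639 < 10.049 ≤ a1+…+a5=11.715 → R5 fires; E=7 B=11 Z=5 R=8
Draw 7: a1=5.104, a2=1.864, a3=2.040, a4=0.635, a5=1.730, a0=11.373; τ=−ln(0.7552)/11.373=0.025 → t=0.860; u2·a0=0.6243·11.373=7.100; a1+a2=6.968 < 7.100 ≤ a1+…+a3=9.008 → R3 fires; E=9 B=11 Z=4 R=7
Draw 8: a1=5.104, a2=1.631, a3=1.428, a4=0.508, a5=1.384, a0=10.055; τ=−ln(0.7472)/10.055=0.029 → t=0.889; u2·a0=0.1949·10.055=1.960 ≤ a1=5.104 → R1 fires; E=9 B=10 Z=4 R=8
Draw 9: a1=4.640, a2=1.864, a3=1.632, a4=0.508, a5=1.384, a0=10.028; τ=−ln(0.8388)/10.028=0.018 → t=0.906; u2·a0=0.9095·10.028=9.120; a1+…+a4=8.644 < 9.120 ≤ a1+…+a5=10.028 → R5 fires; E=9 B=10 Z=3 R=9
Draw 10: a1=4.640, a2=2.097, a3=1.377, a4=0.381, a5=1.038, a0=9.533; τ=−ln(0.8003)/9.533=0.023 → t=0.930; u2·a0=0.6988·9.533=6.662; a1=4.640 < 6.662 ≤ a1+a2=6.737 → R2 fires; E=9 B=12 Z=3 R=9
Draw 11: a1=5.568, a2=2.097, a3=1.377, a4=0.381, a5=1.038, a0=10.461; τ=−ln(0.9039)/10.461=0.010 → t=0.939; u2·a0=0.5135·10.461=5.372 ≤ a1=5.568 → R1 fires; E=9 B=11 Z=3 R=10
Draw 12: a1=5.104, a2=2.330, a3=1.530, a4=0.381, a5=1.038, a0=10.383; τ=−ln(0.0456)/10.383=0.297 → t=1.237; u2·a0=0.1386·10.383=1.439 ≤ a1=5.104 → R1 fires; E=9 B=10 Z=3 R=11
Draw 13: a1=4.640, a2=2.563, a3=1.683, a4=0.381, a5=1.038, a0=10.305; τ=−ln(0.3067)/10.305=0.115 → t=1.351; u2·a0=0.6612·10.305=6.814; a1=4.640 < 6.814 ≤ a1+a2=7.203 → R2 fires; E=9 B=12 Z=3 R=11
Draw 14: a1=5.568, a2=2.563, a3=1.683, a4=0.381, a5=1.038, a0=11.233; τ=−ln(0.0797)/11.233=0.225 → t=1.577 > T=1.54: stop.
Z first becomes ≤ 7 when it reaches 7 at the event at t=0.274.

Threshold first reached at t = 0.274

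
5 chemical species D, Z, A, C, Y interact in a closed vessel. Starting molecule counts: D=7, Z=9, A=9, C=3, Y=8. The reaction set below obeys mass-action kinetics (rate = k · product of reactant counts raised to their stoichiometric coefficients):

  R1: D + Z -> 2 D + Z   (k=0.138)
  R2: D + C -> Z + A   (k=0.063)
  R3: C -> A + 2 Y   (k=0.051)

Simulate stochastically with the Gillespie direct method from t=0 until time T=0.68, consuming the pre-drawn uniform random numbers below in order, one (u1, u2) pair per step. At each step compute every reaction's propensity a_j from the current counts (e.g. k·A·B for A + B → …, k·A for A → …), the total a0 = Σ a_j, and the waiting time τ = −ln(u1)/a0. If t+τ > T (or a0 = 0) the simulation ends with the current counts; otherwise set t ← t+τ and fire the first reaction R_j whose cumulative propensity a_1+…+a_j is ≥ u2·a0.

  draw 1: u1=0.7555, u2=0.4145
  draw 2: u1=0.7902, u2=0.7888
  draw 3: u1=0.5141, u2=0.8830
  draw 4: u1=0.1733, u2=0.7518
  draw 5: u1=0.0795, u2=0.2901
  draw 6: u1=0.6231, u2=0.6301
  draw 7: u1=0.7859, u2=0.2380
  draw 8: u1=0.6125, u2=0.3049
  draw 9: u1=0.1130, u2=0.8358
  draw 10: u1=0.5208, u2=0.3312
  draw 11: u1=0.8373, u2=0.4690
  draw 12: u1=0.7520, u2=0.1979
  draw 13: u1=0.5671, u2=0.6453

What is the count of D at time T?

t=0.000: D=7 Z=9 A=9 C=3 Y=8
Draw 1: a1=8.694, a2=1.323, a3=0.153, a0=10.170; τ=−ln(0.7555)/10.170=0.028 → t=0.028; u2·a0=0.4145·10.170=4.215 ≤ a1=8.694 → R1 fires; D=8 Z=9 A=9 C=3 Y=8
Draw 2: a1=9.936, a2=1.512, a3=0.153, a0=11.601; τ=−ln(0.7902)/11.601=0.020 → t=0.048; u2·a0=0.7888·11.601=9.151 ≤ a1=9.936 → R1 fires; D=9 Z=9 A=9 C=3 Y=8
Draw 3: a1=11.178, a2=1.701, a3=0.153, a0=13.032; τ=−ln(0.5141)/13.032=0.051 → t=0.099; u2·a0=0.8830·13.032=11.507; a1=11.178 < 11.507 ≤ a1+a2=12.879 → R2 fires; D=8 Z=10 A=10 C=2 Y=8
Draw 4: a1=11.040, a2=1.008, a3=0.102, a0=12.150; τ=−ln(0.1733)/12.150=0.144 → t=0.243; u2·a0=0.7518·12.150=9.134 ≤ a1=11.040 → R1 fires; D=9 Z=10 A=10 C=2 Y=8
Draw 5: a1=12.420, a2=1.134, a3=0.102, a0=13.656; τ=−ln(0.0795)/13.656=0.185 → t=0.429; u2·a0=0.2901·13.656=3.962 ≤ a1=12.420 → R1 fires; D=10 Z=10 A=10 C=2 Y=8
Draw 6: a1=13.800, a2=1.260, a3=0.102, a0=15.162; τ=−ln(0.6231)/15.162=0.031 → t=0.460; u2·a0=0.6301·15.162=9.554 ≤ a1=13.800 → R1 fires; D=11 Z=10 A=10 C=2 Y=8
Draw 7: a1=15.180, a2=1.386, a3=0.102, a0=16.668; τ=−ln(0.7859)/16.668=0.014 → t=0.474; u2·a0=0.2380·16.668=3.967 ≤ a1=15.180 → R1 fires; D=12 Z=10 A=10 C=2 Y=8
Draw 8: a1=16.560, a2=1.512, a3=0.102, a0=18.174; τ=−ln(0.6125)/18.174=0.027 → t=0.501; u2·a0=0.3049·18.174=5.541 ≤ a1=16.560 → R1 fires; D=13 Z=10 A=10 C=2 Y=8
Draw 9: a1=17.940, a2=1.638, a3=0.102, a0=19.680; τ=−ln(0.1130)/19.680=0.111 → t=0.612; u2·a0=0.8358·19.680=16.449 ≤ a1=17.940 → R1 fires; D=14 Z=10 A=10 C=2 Y=8
Draw 10: a1=19.320, a2=1.764, a3=0.102, a0=21.186; τ=−ln(0.5208)/21.186=0.031 → t=0.643; u2·a0=0.3312·21.186=7.017 ≤ a1=19.320 → R1 fires; D=15 Z=10 A=10 C=2 Y=8
Draw 11: a1=20.700, a2=1.890, a3=0.102, a0=22.692; τ=−ln(0.8373)/22.692=0.008 → t=0.651; u2·a0=0.4690·22.692=10.643 ≤ a1=20.700 → R1 fires; D=16 Z=10 A=10 C=2 Y=8
Draw 12: a1=22.080, a2=2.016, a3=0.102, a0=24.198; τ=−ln(0.7520)/24.198=0.012 → t=0.662; u2·a0=0.1979·24.198=4.789 ≤ a1=22.080 → R1 fires; D=17 Z=10 A=10 C=2 Y=8
Draw 13: a1=23.460, a2=2.142, a3=0.102, a0=25.704; τ=−ln(0.5671)/25.704=0.022 → t=0.684 > T=0.68: stop.
Read off D at T=0.68: 17

D at T = 17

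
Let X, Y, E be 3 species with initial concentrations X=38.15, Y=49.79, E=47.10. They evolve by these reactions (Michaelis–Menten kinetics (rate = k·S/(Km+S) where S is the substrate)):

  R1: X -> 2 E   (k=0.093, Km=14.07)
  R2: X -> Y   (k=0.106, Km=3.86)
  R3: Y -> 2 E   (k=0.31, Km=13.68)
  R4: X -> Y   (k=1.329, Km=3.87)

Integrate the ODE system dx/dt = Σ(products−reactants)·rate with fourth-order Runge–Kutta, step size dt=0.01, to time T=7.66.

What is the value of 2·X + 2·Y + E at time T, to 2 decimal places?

Value at T = 222.98

Check how each reaction changes W = 2·X + 2·Y + E (weight of products minus weight of reactants):
R1: X -> 2 E: (1·2) − (2·1) = 2 − 2 = 0
R2: X -> Y: (2·1) − (2·1) = 2 − 2 = 0
R3: Y -> 2 E: (1·2) − (2·1) = 2 − 2 = 0
R4: X -> Y: (2·1) − (2·1) = 2 − 2 = 0
Every reaction leaves W unchanged, so W is conserved and no simulation is needed: W(T) = W(0) = 2·38.15 + 2·49.79 + 47.10 = 222.98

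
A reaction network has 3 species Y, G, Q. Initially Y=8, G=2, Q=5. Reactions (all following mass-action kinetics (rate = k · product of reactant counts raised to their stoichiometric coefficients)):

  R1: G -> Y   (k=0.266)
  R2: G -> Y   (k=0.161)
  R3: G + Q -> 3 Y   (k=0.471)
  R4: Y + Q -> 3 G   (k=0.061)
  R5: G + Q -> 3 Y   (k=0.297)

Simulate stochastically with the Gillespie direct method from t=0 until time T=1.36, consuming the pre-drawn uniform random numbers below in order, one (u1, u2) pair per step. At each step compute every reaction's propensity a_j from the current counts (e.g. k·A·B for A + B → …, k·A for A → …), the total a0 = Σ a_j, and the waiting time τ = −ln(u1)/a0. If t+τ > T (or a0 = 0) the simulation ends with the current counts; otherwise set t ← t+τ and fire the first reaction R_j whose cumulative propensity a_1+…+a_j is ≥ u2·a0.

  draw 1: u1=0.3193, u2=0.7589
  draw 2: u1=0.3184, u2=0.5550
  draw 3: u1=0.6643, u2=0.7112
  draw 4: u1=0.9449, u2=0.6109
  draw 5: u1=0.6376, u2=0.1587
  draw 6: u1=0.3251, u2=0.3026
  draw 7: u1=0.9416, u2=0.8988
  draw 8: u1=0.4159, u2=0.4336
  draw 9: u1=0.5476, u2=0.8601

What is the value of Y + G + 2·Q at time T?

Check how each reaction changes W = Y + G + 2·Q (weight of products minus weight of reactants):
R1: G -> Y: (1·1) − (1·1) = 1 − 1 = 0
R2: G -> Y: (1·1) − (1·1) = 1 − 1 = 0
R3: G + Q -> 3 Y: (1·3) − (1·1 + 2·1) = 3 − 3 = 0
R4: Y + Q -> 3 G: (1·3) − (1·1 + 2·1) = 3 − 3 = 0
R5: G + Q -> 3 Y: (1·3) − (1·1 + 2·1) = 3 − 3 = 0
Every reaction leaves W unchanged, so W is conserved and no simulation is needed: W(T) = W(0) = 8 + 2 + 2·5 = 20

Value at T = 20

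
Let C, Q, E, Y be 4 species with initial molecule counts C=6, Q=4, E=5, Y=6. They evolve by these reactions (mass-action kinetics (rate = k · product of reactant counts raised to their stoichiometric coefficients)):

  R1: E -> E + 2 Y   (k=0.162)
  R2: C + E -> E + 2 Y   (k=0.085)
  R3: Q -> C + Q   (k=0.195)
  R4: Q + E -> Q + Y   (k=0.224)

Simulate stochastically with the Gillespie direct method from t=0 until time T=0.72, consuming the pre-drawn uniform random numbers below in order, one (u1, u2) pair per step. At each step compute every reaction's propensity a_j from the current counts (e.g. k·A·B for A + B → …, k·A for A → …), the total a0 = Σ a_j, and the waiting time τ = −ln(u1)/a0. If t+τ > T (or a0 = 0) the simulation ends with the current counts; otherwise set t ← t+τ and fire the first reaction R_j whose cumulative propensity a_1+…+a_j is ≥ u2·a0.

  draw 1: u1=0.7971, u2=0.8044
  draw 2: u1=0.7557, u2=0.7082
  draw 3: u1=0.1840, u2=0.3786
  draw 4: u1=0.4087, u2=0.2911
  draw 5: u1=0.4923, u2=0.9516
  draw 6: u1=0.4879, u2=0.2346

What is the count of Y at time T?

t=0.000: C=6 Q=4 E=5 Y=6
Draw 1: a1=0.810, a2=2.550, a3=0.780, a4=4.480, a0=8.620; τ=−ln(0.7971)/8.620=0.026 → t=0.026; u2·a0=0.8044·8.620=6.934; a1+…+a3=4.140 < 6.934 ≤ a1+…+a4=8.620 → R4 fires; C=6 Q=4 E=4 Y=7
Draw 2: a1=0.648, a2=2.040, a3=0.780, a4=3.584, a0=7.052; τ=−ln(0.7557)/7.052=0.040 → t=0.066; u2·a0=0.7082·7.052=4.994; a1+…+a3=3.468 < 4.994 ≤ a1+…+a4=7.052 → R4 fires; C=6 Q=4 E=3 Y=8
Draw 3: a1=0.486, a2=1.530, a3=0.780, a4=2.688, a0=5.484; τ=−ln(0.1840)/5.484=0.309 → t=0.375; u2·a0=0.3786·5.484=2.076; a1+a2=2.016 < 2.076 ≤ a1+…+a3=2.796 → R3 fires; C=7 Q=4 E=3 Y=8
Draw 4: a1=0.486, a2=1.785, a3=0.780, a4=2.688, a0=5.739; τ=−ln(0.4087)/5.739=0.156 → t=0.531; u2·a0=0.2911·5.739=1.671; a1=0.486 < 1.671 ≤ a1+a2=2.271 → R2 fires; C=6 Q=4 E=3 Y=10
Draw 5: a1=0.486, a2=1.530, a3=0.780, a4=2.688, a0=5.484; τ=−ln(0.4923)/5.484=0.129 → t=0.660; u2·a0=0.9516·5.484=5.219; a1+…+a3=2.796 < 5.219 ≤ a1+…+a4=5.484 → R4 fires; C=6 Q=4 E=2 Y=11
Draw 6: a1=0.324, a2=1.020, a3=0.780, a4=1.792, a0=3.916; τ=−ln(0.4879)/3.916=0.183 → t=0.843 > T=0.72: stop.
Read off Y at T=0.72: 11

Y at T = 11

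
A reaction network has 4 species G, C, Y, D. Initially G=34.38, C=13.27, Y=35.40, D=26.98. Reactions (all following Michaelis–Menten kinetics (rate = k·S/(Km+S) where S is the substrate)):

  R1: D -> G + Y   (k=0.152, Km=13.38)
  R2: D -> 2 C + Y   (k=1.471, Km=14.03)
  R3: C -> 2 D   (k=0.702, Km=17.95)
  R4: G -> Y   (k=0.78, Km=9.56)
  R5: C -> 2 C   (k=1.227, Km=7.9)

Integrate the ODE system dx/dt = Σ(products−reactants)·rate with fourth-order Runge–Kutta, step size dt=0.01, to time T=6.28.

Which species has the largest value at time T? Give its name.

RK4 with dt=0.01: 628 steps to T=6.28. Trajectory (selected grid times):
t=0.00: G=34.38 C=13.27 Y=35.40 D=26.98
t=0.70: G=34.02 C=14.96 Y=36.57 D=26.67
t=1.40: G=33.67 C=16.65 Y=37.74 D=26.38
t=2.09: G=33.32 C=18.31 Y=38.89 D=26.13
t=2.79: G=32.97 C=20.00 Y=40.06 D=25.90
t=3.49: G=32.61 C=21.70 Y=41.22 D=25.69
t=4.19: G=32.26 C=23.39 Y=42.37 D=25.50
t=4.88: G=31.92 C=25.06 Y=43.51 D=25.33
t=5.58: G=31.57 C=26.75 Y=44.66 D=25.18
t=6.28: G=31.22 C=28.44 Y=45.81 D=25.05
At T=6.28: G=31.22 C=28.44 Y=45.81 D=25.05; the largest is Y.

Dominant species at T: Y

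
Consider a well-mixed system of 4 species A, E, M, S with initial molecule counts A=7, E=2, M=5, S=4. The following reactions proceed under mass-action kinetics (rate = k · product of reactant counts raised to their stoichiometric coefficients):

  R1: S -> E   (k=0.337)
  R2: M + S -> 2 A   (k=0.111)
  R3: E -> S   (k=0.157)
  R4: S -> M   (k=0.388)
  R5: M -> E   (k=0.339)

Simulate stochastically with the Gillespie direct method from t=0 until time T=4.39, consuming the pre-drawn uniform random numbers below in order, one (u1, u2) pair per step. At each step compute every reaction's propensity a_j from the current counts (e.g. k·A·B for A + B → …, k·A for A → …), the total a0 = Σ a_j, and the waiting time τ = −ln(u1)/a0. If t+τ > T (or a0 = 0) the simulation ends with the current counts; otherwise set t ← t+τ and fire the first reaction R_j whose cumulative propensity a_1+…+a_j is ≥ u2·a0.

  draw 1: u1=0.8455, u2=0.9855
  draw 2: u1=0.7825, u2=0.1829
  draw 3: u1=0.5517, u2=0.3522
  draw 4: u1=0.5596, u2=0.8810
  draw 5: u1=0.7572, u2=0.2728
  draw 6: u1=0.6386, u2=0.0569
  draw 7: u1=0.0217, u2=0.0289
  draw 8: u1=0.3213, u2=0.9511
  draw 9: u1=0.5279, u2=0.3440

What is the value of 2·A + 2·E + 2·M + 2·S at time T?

Check how each reaction changes W = 2·A + 2·E + 2·M + 2·S (weight of products minus weight of reactants):
R1: S -> E: (2·1) − (2·1) = 2 − 2 = 0
R2: M + S -> 2 A: (2·2) − (2·1 + 2·1) = 4 − 4 = 0
R3: E -> S: (2·1) − (2·1) = 2 − 2 = 0
R4: S -> M: (2·1) − (2·1) = 2 − 2 = 0
R5: M -> E: (2·1) − (2·1) = 2 − 2 = 0
Every reaction leaves W unchanged, so W is conserved and no simulation is needed: W(T) = W(0) = 2·7 + 2·2 + 2·5 + 2·4 = 36

Value at T = 36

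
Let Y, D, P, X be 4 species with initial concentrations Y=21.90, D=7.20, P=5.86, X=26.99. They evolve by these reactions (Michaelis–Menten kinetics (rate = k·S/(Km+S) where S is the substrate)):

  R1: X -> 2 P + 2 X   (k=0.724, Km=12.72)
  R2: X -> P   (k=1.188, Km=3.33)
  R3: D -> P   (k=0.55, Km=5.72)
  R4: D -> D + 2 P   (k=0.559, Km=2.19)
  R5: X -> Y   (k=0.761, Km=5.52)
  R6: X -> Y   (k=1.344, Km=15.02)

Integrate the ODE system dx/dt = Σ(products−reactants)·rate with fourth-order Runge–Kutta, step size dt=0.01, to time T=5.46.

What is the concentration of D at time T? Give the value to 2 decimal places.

D at T = 5.62

RK4 with dt=0.01: 546 steps to T=5.46. Trajectory (selected grid times):
t=0.00: Y=21.90 D=7.20 P=5.86 X=26.99
t=0.61: Y=22.81 D=7.01 P=7.81 X=25.74
t=1.21: Y=23.69 D=6.83 P=9.70 X=24.52
t=1.82: Y=24.57 D=6.65 P=11.61 X=23.29
t=2.43: Y=25.43 D=6.47 P=13.50 X=22.07
t=3.03: Y=26.27 D=6.30 P=15.34 X=20.89
t=3.64: Y=27.11 D=6.12 P=17.18 X=19.71
t=4.25: Y=27.93 D=5.95 P=19.00 X=18.53
t=4.85: Y=28.71 D=5.78 P=20.77 X=17.40
t=5.46: Y=29.50 D=5.62 P=22.53 X=16.26
Read off D at T=5.46: 5.62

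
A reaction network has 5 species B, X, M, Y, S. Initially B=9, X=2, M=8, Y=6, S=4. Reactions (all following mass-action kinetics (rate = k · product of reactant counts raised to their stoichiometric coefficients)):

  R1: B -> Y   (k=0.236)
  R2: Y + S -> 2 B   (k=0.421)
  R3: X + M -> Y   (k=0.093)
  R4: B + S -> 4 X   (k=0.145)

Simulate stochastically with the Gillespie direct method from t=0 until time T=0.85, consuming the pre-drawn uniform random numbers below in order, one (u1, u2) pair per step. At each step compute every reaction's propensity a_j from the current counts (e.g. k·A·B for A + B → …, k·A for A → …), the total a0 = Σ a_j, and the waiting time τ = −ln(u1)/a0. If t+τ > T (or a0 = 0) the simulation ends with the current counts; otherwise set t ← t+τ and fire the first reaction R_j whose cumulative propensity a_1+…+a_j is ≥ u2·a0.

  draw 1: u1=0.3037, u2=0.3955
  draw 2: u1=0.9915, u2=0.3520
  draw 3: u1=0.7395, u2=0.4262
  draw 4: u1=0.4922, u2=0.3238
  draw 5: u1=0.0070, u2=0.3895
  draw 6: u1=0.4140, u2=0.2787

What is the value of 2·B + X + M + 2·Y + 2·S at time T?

Check how each reaction changes W = 2·B + X + M + 2·Y + 2·S (weight of products minus weight of reactants):
R1: B -> Y: (2·1) − (2·1) = 2 − 2 = 0
R2: Y + S -> 2 B: (2·2) − (2·1 + 2·1) = 4 − 4 = 0
R3: X + M -> Y: (2·1) − (1·1 + 1·1) = 2 − 2 = 0
R4: B + S -> 4 X: (1·4) − (2·1 + 2·1) = 4 − 4 = 0
Every reaction leaves W unchanged, so W is conserved and no simulation is needed: W(T) = W(0) = 2·9 + 2 + 8 + 2·6 + 2·4 = 48

Value at T = 48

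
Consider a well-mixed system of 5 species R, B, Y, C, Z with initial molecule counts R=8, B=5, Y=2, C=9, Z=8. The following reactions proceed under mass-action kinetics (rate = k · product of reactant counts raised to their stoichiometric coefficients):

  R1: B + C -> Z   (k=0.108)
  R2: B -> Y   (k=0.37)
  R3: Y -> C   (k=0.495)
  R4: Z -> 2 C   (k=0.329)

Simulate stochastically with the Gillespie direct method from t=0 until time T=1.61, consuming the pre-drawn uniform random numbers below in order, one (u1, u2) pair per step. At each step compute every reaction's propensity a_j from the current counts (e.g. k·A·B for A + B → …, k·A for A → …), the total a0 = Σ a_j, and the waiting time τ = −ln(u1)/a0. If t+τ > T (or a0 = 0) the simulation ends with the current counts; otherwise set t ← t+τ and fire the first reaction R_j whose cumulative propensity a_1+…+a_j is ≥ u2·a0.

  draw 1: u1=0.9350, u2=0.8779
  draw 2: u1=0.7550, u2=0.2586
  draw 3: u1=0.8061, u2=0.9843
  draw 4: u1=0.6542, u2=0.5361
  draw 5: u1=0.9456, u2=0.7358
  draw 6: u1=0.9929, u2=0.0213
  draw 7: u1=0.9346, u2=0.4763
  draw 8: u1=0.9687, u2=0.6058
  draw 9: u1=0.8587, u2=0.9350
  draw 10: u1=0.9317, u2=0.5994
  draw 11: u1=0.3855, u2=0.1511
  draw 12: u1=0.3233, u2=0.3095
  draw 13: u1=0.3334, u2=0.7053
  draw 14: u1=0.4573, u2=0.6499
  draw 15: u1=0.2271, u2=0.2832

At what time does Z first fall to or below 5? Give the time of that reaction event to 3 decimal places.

Threshold first reached at t = 1.057

t=0.000: R=8 B=5 Y=2 C=9 Z=8
Draw 1: a1=4.860, a2=1.850, a3=0.990, a4=2.632, a0=10.332; τ=−ln(0.9350)/10.332=0.007 → t=0.007; u2·a0=0.8779·10.332=9.070; a1+…+a3=7.700 < 9.070 ≤ a1+…+a4=10.332 → R4 fires; R=8 B=5 Y=2 C=11 Z=7
Draw 2: a1=5.940, a2=1.850, a3=0.990, a4=2.303, a0=11.083; τ=−ln(0.7550)/11.083=0.025 → t=0.032; u2·a0=0.2586·11.083=2.866 ≤ a1=5.940 → R1 fires; R=8 B=4 Y=2 C=10 Z=8
Draw 3: a1=4.320, a2=1.480, a3=0.990, a4=2.632, a0=9.422; τ=−ln(0.8061)/9.422=0.023 → t=0.055; u2·a0=0.9843·9.422=9.274; a1+…+a3=6.790 < 9.274 ≤ a1+…+a4=9.422 → R4 fires; R=8 B=4 Y=2 C=12 Z=7
Draw 4: a1=5.184, a2=1.480, a3=0.990, a4=2.303, a0=9.957; τ=−ln(0.6542)/9.957=0.043 → t=0.097; u2·a0=0.5361·9.957=5.338; a1=5.184 < 5.338 ≤ a1+a2=6.664 → R2 fires; R=8 B=3 Y=3 C=12 Z=7
Draw 5: a1=3.888, a2=1.110, a3=1.485, a4=2.303, a0=8.786; τ=−ln(0.9456)/8.786=0.006 → t=0.104; u2·a0=0.7358·8.786=6.465; a1+a2=4.998 < 6.465 ≤ a1+…+a3=6.483 → R3 fires; R=8 B=3 Y=2 C=13 Z=7
Draw 6: a1=4.212, a2=1.110, a3=0.990, a4=2.303, a0=8.615; τ=−ln(0.9929)/8.615=0.001 → t=0.105; u2·a0=0.0213·8.615=0.183 ≤ a1=4.212 → R1 fires; R=8 B=2 Y=2 C=12 Z=8
Draw 7: a1=2.592, a2=0.740, a3=0.990, a4=2.632, a0=6.954; τ=−ln(0.9346)/6.954=0.010 → t=0.114; u2·a0=0.4763·6.954=3.312; a1=2.592 < 3.312 ≤ a1+a2=3.332 → R2 fires; R=8 B=1 Y=3 C=12 Z=8
Draw 8: a1=1.296, a2=0.370, a3=1.485, a4=2.632, a0=5.783; τ=−ln(0.9687)/5.783=0.005 → t=0.120; u2·a0=0.6058·5.783=3.503; a1+…+a3=3.151 < 3.503 ≤ a1+…+a4=5.783 → R4 fires; R=8 B=1 Y=3 C=14 Z=7
Draw 9: a1=1.512, a2=0.370, a3=1.485, a4=2.303, a0=5.670; τ=−ln(0.8587)/5.670=0.027 → t=0.147; u2·a0=0.9350·5.670=5.301; a1+…+a3=3.367 < 5.301 ≤ a1+…+a4=5.670 → R4 fires; R=8 B=1 Y=3 C=16 Z=6
Draw 10: a1=1.728, a2=0.370, a3=1.485, a4=1.974, a0=5.557; τ=−ln(0.9317)/5.557=0.013 → t=0.159; u2·a0=0.5994·5.557=3.331; a1+a2=2.098 < 3.331 ≤ a1+…+a3=3.583 → R3 fires; R=8 B=1 Y=2 C=17 Z=6
Draw 11: a1=1.836, a2=0.370, a3=0.990, a4=1.974, a0=5.170; τ=−ln(0.3855)/5.170=0.184 → t=0.344; u2·a0=0.1511·5.170=0.781 ≤ a1=1.836 → R1 fires; R=8 B=0 Y=2 C=16 Z=7
Draw 12: a1=0.000, a2=0.000, a3=0.990, a4=2.303, a0=3.293; τ=−ln(0.3233)/3.293=0.343 → t=0.687; u2·a0=0.3095·3.293=1.019; a1+…+a3=0.990 < 1.019 ≤ a1+…+a4=3.293 → R4 fires; R=8 B=0 Y=2 C=18 Z=6
Draw 13: a1=0.000, a2=0.000, a3=0.990, a4=1.974, a0=2.964; τ=−ln(0.3334)/2.964=0.371 → t=1.057; u2·a0=0.7053·2.964=2.091; a1+…+a3=0.990 < 2.091 ≤ a1+…+a4=2.964 → R4 fires; R=8 B=0 Y=2 C=20 Z=5
Draw 14: a1=0.000, a2=0.000, a3=0.990, a4=1.645, a0=2.635; τ=−ln(0.4573)/2.635=0.297 → t=1.354; u2·a0=0.6499·2.635=1.712; a1+…+a3=0.990 < 1.712 ≤ a1+…+a4=2.635 → R4 fires; R=8 B=0 Y=2 C=22 Z=4
Draw 15: a1=0.000, a2=0.000, a3=0.990, a4=1.316, a0=2.306; τ=−ln(0.2271)/2.306=0.643 → t=1.997 > T=1.61: stop.
Z first becomes ≤ 5 when it reaches 5 at the event at t=1.057.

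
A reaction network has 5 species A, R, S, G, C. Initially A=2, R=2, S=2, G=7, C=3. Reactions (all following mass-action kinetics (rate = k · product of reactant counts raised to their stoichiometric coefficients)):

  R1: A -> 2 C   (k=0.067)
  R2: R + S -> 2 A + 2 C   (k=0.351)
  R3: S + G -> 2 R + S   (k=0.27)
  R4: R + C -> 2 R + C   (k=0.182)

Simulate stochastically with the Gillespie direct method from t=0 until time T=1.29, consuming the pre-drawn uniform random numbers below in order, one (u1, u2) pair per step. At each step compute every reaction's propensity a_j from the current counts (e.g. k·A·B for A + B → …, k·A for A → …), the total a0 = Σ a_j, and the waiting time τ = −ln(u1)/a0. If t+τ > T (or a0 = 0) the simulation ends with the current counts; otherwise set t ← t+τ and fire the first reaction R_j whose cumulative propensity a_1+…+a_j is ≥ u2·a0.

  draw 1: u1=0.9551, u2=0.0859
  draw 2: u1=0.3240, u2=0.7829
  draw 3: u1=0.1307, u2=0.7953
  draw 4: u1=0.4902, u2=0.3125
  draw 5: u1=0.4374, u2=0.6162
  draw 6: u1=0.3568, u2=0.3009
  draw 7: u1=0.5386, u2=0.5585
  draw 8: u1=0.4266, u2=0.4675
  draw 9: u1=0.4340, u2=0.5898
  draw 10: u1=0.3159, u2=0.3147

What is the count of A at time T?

t=0.000: A=2 R=2 S=2 G=7 C=3
Draw 1: a1=0.134, a2=1.404, a3=3.780, a4=1.092, a0=6.410; τ=−ln(0.9551)/6.410=0.007 → t=0.007; u2·a0=0.0859·6.410=0.551; a1=0.134 < 0.551 ≤ a1+a2=1.538 → R2 fires; A=4 R=1 S=1 G=7 C=5
Draw 2: a1=0.268, a2=0.351, a3=1.890, a4=0.910, a0=3.419; τ=−ln(0.3240)/3.419=0.330 → t=0.337; u2·a0=0.7829·3.419=2.677; a1+…+a3=2.509 < 2.677 ≤ a1+…+a4=3.419 → R4 fires; A=4 R=2 S=1 G=7 C=5
Draw 3: a1=0.268, a2=0.702, a3=1.890, a4=1.820, a0=4.680; τ=−ln(0.1307)/4.680=0.435 → t=0.772; u2·a0=0.7953·4.680=3.722; a1+…+a3=2.860 < 3.722 ≤ a1+…+a4=4.680 → R4 fires; A=4 R=3 S=1 G=7 C=5
Draw 4: a1=0.268, a2=1.053, a3=1.890, a4=2.730, a0=5.941; τ=−ln(0.4902)/5.941=0.120 → t=0.892; u2·a0=0.3125·5.941=1.857; a1+a2=1.321 < 1.857 ≤ a1+…+a3=3.211 → R3 fires; A=4 R=5 S=1 G=6 C=5
Draw 5: a1=0.268, a2=1.755, a3=1.620, a4=4.550, a0=8.193; τ=−ln(0.4374)/8.193=0.101 → t=0.993; u2·a0=0.6162·8.193=5.049; a1+…+a3=3.643 < 5.049 ≤ a1+…+a4=8.193 → R4 fires; A=4 R=6 S=1 G=6 C=5
Draw 6: a1=0.268, a2=2.106, a3=1.620, a4=5.460, a0=9.454; τ=−ln(0.3568)/9.454=0.109 → t=1.102; u2·a0=0.3009·9.454=2.845; a1+a2=2.374 < 2.845 ≤ a1+…+a3=3.994 → R3 fires; A=4 R=8 S=1 G=5 C=5
Draw 7: a1=0.268, a2=2.808, a3=1.350, a4=7.280, a0=11.706; τ=−ln(0.5386)/11.706=0.053 → t=1.154; u2·a0=0.5585·11.706=6.538; a1+…+a3=4.426 < 6.538 ≤ a1+…+a4=11.706 → R4 fires; A=4 R=9 S=1 G=5 C=5
Draw 8: a1=0.268, a2=3.159, a3=1.350, a4=8.190, a0=12.967; τ=−ln(0.4266)/12.967=0.066 → t=1.220; u2·a0=0.4675·12.967=6.062; a1+…+a3=4.777 < 6.062 ≤ a1+…+a4=12.967 → R4 fires; A=4 R=10 S=1 G=5 C=5
Draw 9: a1=0.268, a2=3.510, a3=1.350, a4=9.100, a0=14.228; τ=−ln(0.4340)/14.228=0.059 → t=1.279; u2·a0=0.5898·14.228=8.392; a1+…+a3=5.128 < 8.392 ≤ a1+…+a4=14.228 → R4 fires; A=4 R=11 S=1 G=5 C=5
Draw 10: a1=0.268, a2=3.861, a3=1.350, a4=10.010, a0=15.489; τ=−ln(0.3159)/15.489=0.074 → t=1.353 > T=1.29: stop.
Read off A at T=1.29: 4

A at T = 4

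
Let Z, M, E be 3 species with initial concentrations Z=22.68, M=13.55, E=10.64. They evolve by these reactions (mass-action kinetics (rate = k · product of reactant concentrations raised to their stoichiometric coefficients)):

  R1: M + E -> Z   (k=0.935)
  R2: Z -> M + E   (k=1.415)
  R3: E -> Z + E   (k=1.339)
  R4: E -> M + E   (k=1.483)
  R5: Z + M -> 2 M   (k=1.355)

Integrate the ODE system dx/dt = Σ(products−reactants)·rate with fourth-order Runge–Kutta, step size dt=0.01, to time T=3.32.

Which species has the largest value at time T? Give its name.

RK4 with dt=0.01: 332 steps to T=3.32. Trajectory (selected grid times):
t=0.00: Z=22.68 M=13.55 E=10.64
t=0.37: Z=0.00 M=37.74 E=0.00
t=0.74: Z=0.00 M=37.74 E=0.00
t=1.11: Z=0.00 M=37.74 E=0.00
t=1.48: Z=0.00 M=37.74 E=0.00
t=1.84: Z=0.00 M=37.74 E=0.00
t=2.21: Z=0.00 M=37.74 E=0.00
t=2.58: Z=0.00 M=37.74 E=0.00
t=2.95: Z=0.00 M=37.74 E=0.00
t=3.32: Z=0.00 M=37.74 E=0.00
At T=3.32: Z=0.00 M=37.74 E=0.00; the largest is M.

Dominant species at T: M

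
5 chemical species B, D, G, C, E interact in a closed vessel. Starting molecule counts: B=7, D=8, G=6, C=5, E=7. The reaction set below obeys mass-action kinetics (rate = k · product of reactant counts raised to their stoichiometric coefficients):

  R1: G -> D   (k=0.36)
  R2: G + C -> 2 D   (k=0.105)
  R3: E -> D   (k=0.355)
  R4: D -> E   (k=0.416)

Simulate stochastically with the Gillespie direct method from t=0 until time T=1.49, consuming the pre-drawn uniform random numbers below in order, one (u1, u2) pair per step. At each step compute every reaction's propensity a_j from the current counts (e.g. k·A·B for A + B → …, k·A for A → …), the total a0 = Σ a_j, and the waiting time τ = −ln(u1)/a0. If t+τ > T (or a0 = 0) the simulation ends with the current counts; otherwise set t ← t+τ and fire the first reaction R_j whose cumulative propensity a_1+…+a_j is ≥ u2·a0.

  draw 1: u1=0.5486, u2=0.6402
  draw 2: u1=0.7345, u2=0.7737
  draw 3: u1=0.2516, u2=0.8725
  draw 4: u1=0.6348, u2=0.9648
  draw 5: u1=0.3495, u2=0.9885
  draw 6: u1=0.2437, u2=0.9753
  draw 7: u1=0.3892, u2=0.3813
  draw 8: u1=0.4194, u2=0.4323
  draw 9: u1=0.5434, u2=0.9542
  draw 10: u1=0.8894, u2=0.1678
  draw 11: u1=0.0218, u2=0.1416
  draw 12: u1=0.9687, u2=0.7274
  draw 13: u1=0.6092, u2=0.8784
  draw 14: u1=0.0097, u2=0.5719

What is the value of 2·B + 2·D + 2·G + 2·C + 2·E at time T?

Value at T = 66

Check how each reaction changes W = 2·B + 2·D + 2·G + 2·C + 2·E (weight of products minus weight of reactants):
R1: G -> D: (2·1) − (2·1) = 2 − 2 = 0
R2: G + C -> 2 D: (2·2) − (2·1 + 2·1) = 4 − 4 = 0
R3: E -> D: (2·1) − (2·1) = 2 − 2 = 0
R4: D -> E: (2·1) − (2·1) = 2 − 2 = 0
Every reaction leaves W unchanged, so W is conserved and no simulation is needed: W(T) = W(0) = 2·7 + 2·8 + 2·6 + 2·5 + 2·7 = 66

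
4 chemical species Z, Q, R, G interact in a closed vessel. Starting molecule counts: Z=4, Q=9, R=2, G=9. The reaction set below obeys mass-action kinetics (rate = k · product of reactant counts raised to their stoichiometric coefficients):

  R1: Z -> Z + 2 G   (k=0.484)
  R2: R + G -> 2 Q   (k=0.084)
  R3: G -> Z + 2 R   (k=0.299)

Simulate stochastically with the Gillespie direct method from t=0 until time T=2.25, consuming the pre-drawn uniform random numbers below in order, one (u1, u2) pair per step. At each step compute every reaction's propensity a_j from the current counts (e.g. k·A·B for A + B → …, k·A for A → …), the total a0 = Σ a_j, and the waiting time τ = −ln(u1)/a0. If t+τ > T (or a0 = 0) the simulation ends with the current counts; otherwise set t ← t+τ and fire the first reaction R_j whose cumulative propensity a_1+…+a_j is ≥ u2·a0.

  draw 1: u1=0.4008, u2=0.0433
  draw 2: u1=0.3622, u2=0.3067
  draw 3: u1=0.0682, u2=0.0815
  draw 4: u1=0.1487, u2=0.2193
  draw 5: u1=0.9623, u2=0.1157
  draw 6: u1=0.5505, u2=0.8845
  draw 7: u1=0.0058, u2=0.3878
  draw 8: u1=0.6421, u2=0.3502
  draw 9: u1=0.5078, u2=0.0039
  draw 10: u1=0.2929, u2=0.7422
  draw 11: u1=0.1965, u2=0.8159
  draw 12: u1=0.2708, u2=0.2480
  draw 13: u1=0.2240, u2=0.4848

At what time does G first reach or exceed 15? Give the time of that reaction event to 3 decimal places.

t=0.000: Z=4 Q=9 R=2 G=9
Draw 1: a1=1.936, a2=1.512, a3=2.691, a0=6.139; τ=−ln(0.4008)/6.139=0.149 → t=0.149; u2·a0=0.0433·6.139=0.266 ≤ a1=1.936 → R1 fires; Z=4 Q=9 R=2 G=11
Draw 2: a1=1.936, a2=1.848, a3=3.289, a0=7.073; τ=−ln(0.3622)/7.073=0.144 → t=0.293; u2·a0=0.3067·7.073=2.169; a1=1.936 < 2.169 ≤ a1+a2=3.784 → R2 fires; Z=4 Q=11 R=1 G=10
Draw 3: a1=1.936, a2=0.840, a3=2.990, a0=5.766; τ=−ln(0.0682)/5.766=0.466 → t=0.758; u2·a0=0.0815·5.766=0.470 ≤ a1=1.936 → R1 fires; Z=4 Q=11 R=1 G=12
Draw 4: a1=1.936, a2=1.008, a3=3.588, a0=6.532; τ=−ln(0.1487)/6.532=0.292 → t=1.050; u2·a0=0.2193·6.532=1.432 ≤ a1=1.936 → R1 fires; Z=4 Q=11 R=1 G=14
Draw 5: a1=1.936, a2=1.176, a3=4.186, a0=7.298; τ=−ln(0.9623)/7.298=0.005 → t=1.055; u2·a0=0.1157·7.298=0.844 ≤ a1=1.936 → R1 fires; Z=4 Q=11 R=1 G=16
Draw 6: a1=1.936, a2=1.344, a3=4.784, a0=8.064; τ=−ln(0.5505)/8.064=0.074 → t=1.129; u2·a0=0.8845·8.064=7.133; a1+a2=3.280 < 7.133 ≤ a1+…+a3=8.064 → R3 fires; Z=5 Q=11 R=3 G=15
Draw 7: a1=2.420, a2=3.780, a3=4.485, a0=10.685; τ=−ln(0.0058)/10.685=0.482 → t=1.611; u2·a0=0.3878·10.685=4.144; a1=2.420 < 4.144 ≤ a1+a2=6.200 → R2 fires; Z=5 Q=13 R=2 G=14
Draw 8: a1=2.420, a2=2.352, a3=4.186, a0=8.958; τ=−ln(0.6421)/8.958=0.049 → t=1.661; u2·a0=0.3502·8.958=3.137; a1=2.420 < 3.137 ≤ a1+a2=4.772 → R2 fires; Z=5 Q=15 R=1 G=13
Draw 9: a1=2.420, a2=1.092, a3=3.887, a0=7.399; τ=−ln(0.5078)/7.399=0.092 → t=1.752; u2·a0=0.0039·7.399=0.029 ≤ a1=2.420 → R1 fires; Z=5 Q=15 R=1 G=15
Draw 10: a1=2.420, a2=1.260, a3=4.485, a0=8.165; τ=−ln(0.2929)/8.165=0.150 → t=1.903; u2·a0=0.7422·8.165=6.060; a1+a2=3.680 < 6.060 ≤ a1+…+a3=8.165 → R3 fires; Z=6 Q=15 R=3 G=14
Draw 11: a1=2.904, a2=3.528, a3=4.186, a0=10.618; τ=−ln(0.1965)/10.618=0.153 → t=2.056; u2·a0=0.8159·10.618=8.663; a1+a2=6.432 < 8.663 ≤ a1+…+a3=10.618 → R3 fires; Z=7 Q=15 R=5 G=13
Draw 12: a1=3.388, a2=5.460, a3=3.887, a0=12.735; τ=−ln(0.2708)/12.735=0.103 → t=2.159; u2·a0=0.2480·12.735=3.158 ≤ a1=3.388 → R1 fires; Z=7 Q=15 R=5 G=15
Draw 13: a1=3.388, a2=6.300, a3=4.485, a0=14.173; τ=−ln(0.2240)/14.173=0.106 → t=2.264 > T=2.25: stop.
G first becomes ≥ 15 when it reaches 16 at the event at t=1.055.

Threshold first reached at t = 1.055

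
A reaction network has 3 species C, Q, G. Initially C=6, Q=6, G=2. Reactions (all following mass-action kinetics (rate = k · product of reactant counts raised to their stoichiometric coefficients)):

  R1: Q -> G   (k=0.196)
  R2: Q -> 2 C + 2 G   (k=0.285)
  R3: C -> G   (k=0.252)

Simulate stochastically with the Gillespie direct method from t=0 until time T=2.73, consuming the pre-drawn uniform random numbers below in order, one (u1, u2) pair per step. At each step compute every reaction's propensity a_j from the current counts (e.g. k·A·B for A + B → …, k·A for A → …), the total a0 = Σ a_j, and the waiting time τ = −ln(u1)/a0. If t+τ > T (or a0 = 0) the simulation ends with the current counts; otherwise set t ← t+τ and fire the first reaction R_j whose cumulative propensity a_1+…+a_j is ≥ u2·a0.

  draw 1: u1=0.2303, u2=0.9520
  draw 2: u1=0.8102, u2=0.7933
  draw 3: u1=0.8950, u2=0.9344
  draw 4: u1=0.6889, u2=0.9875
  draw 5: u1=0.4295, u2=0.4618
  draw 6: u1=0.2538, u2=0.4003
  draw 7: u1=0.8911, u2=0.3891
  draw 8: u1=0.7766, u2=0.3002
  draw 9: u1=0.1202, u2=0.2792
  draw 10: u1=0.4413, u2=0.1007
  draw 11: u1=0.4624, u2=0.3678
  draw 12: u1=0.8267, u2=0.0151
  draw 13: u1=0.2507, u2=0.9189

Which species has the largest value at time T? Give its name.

Dominant species at T: G

t=0.000: C=6 Q=6 G=2
Draw 1: a1=1.176, a2=1.710, a3=1.512, a0=4.398; τ=−ln(0.2303)/4.398=0.334 → t=0.334; u2·a0=0.9520·4.398=4.187; a1+a2=2.886 < 4.187 ≤ a1+…+a3=4.398 → R3 fires; C=5 Q=6 G=3
Draw 2: a1=1.176, a2=1.710, a3=1.260, a0=4.146; τ=−ln(0.8102)/4.146=0.051 → t=0.385; u2·a0=0.7933·4.146=3.289; a1+a2=2.886 < 3.289 ≤ a1+…+a3=4.146 → R3 fires; C=4 Q=6 G=4
Draw 3: a1=1.176, a2=1.710, a3=1.008, a0=3.894; τ=−ln(0.8950)/3.894=0.028 → t=0.413; u2·a0=0.9344·3.894=3.639; a1+a2=2.886 < 3.639 ≤ a1+…+a3=3.894 → R3 fires; C=3 Q=6 G=5
Draw 4: a1=1.176, a2=1.710, a3=0.756, a0=3.642; τ=−ln(0.6889)/3.642=0.102 → t=0.515; u2·a0=0.9875·3.642=3.596; a1+a2=2.886 < 3.596 ≤ a1+…+a3=3.642 → R3 fires; C=2 Q=6 G=6
Draw 5: a1=1.176, a2=1.710, a3=0.504, a0=3.390; τ=−ln(0.4295)/3.390=0.249 → t=0.765; u2·a0=0.4618·3.390=1.566; a1=1.176 < 1.566 ≤ a1+a2=2.886 → R2 fires; C=4 Q=5 G=8
Draw 6: a1=0.980, a2=1.425, a3=1.008, a0=3.413; τ=−ln(0.2538)/3.413=0.402 → t=1.167; u2·a0=0.4003·3.413=1.366; a1=0.980 < 1.366 ≤ a1+a2=2.405 → R2 fires; C=6 Q=4 G=10
Draw 7: a1=0.784, a2=1.140, a3=1.512, a0=3.436; τ=−ln(0.8911)/3.436=0.034 → t=1.200; u2·a0=0.3891·3.436=1.337; a1=0.784 < 1.337 ≤ a1+a2=1.924 → R2 fires; C=8 Q=3 G=12
Draw 8: a1=0.588, a2=0.855, a3=2.016, a0=3.459; τ=−ln(0.7766)/3.459=0.073 → t=1.273; u2·a0=0.3002·3.459=1.038; a1=0.588 < 1.038 ≤ a1+a2=1.443 → R2 fires; C=10 Q=2 G=14
Draw 9: a1=0.392, a2=0.570, a3=2.520, a0=3.482; τ=−ln(0.1202)/3.482=0.608 → t=1.882; u2·a0=0.2792·3.482=0.972; a1+a2=0.962 < 0.972 ≤ a1+…+a3=3.482 → R3 fires; C=9 Q=2 G=15
Draw 10: a1=0.392, a2=0.570, a3=2.268, a0=3.230; τ=−ln(0.4413)/3.230=0.253 → t=2.135; u2·a0=0.1007·3.230=0.325 ≤ a1=0.392 → R1 fires; C=9 Q=1 G=16
Draw 11: a1=0.196, a2=0.285, a3=2.268, a0=2.749; τ=−ln(0.4624)/2.749=0.281 → t=2.415; u2·a0=0.3678·2.749=1.011; a1+a2=0.481 < 1.011 ≤ a1+…+a3=2.749 → R3 fires; C=8 Q=1 G=17
Draw 12: a1=0.196, a2=0.285, a3=2.016, a0=2.497; τ=−ln(0.8267)/2.497=0.076 → t=2.492; u2·a0=0.0151·2.497=0.038 ≤ a1=0.196 → R1 fires; C=8 Q=0 G=18
Draw 13: a1=0.000, a2=0.000, a3=2.016, a0=2.016; τ=−ln(0.2507)/2.016=0.686 → t=3.178 > T=2.73: stop.
At T=2.73: C=8 Q=0 G=18; the largest is G.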